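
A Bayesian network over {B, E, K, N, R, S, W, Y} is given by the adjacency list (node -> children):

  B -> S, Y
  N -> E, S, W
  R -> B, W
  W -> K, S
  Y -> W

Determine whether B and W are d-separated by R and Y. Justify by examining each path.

Yes

Enumerating the 4 paths from B to W and testing each for blocking by {R, Y}:
  1. B → Y → W — Y:chain[blocks] ⇒ blocked
  2. B ← R → W — R:fork[blocks] ⇒ blocked
  3. B → S ← N → W — S:collider[blocks]; N:fork[open] ⇒ blocked
  4. B → S ← W — S:collider[blocks] ⇒ blocked
Every path is blocked, so B and W are d-separated given {R, Y}.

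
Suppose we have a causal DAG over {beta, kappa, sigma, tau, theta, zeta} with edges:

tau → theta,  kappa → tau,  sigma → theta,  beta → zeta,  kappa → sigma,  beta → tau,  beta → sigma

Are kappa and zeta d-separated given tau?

No — kappa and zeta are not d-separated given {tau}.

Enumerating the 4 paths from kappa to zeta and testing each for blocking by {tau}:
  1. kappa → sigma → theta ← tau ← beta → zeta — sigma:chain[open]; theta:collider[blocks]; tau:chain[blocks]; beta:fork[open] ⇒ blocked
  2. kappa → sigma ← beta → zeta — sigma:collider[blocks]; beta:fork[open] ⇒ blocked
  3. kappa → tau → theta ← sigma ← beta → zeta — tau:chain[blocks]; theta:collider[blocks]; sigma:chain[open]; beta:fork[open] ⇒ blocked
  4. kappa → tau ← beta → zeta — tau:collider[open]; beta:fork[open] ⇒ active
Because an active path exists, kappa and zeta are not d-separated.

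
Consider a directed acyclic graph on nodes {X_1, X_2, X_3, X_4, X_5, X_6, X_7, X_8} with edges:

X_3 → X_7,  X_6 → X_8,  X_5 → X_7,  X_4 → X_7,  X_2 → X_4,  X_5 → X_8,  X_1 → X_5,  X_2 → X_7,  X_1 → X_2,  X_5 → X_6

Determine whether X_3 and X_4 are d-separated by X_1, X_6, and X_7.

No

We examine all 3 paths between X_3 and X_4:
Path 1: X_3 → X_7 ← X_5 ← X_1 → X_2 → X_4
  X_1 is a fork here and X_1 is conditioned on, so the path is blocked at X_1.
Path 2: X_3 → X_7 ← X_2 → X_4
  X_7 is a collider and X_7 is conditioned on, which opens it; X_2 is a fork and X_2 is not conditioned on — no node blocks this path, so it is active.
Path 3: X_3 → X_7 ← X_4
  X_7 is a collider and X_7 is conditioned on, which opens it — no node blocks this path, so it is active.
Because an active path exists, X_3 and X_4 are not d-separated.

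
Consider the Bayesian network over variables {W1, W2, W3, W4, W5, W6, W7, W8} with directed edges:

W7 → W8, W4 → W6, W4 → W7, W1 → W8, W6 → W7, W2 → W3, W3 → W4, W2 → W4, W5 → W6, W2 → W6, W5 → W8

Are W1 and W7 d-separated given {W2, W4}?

Yes

We examine all 5 paths between W1 and W7:
Path 1: W1 → W8 ← W7
  W8 is a collider here and neither W8 nor any of its descendants is conditioned on, so the collider stays closed — the path is blocked at W8.
Path 2: W1 → W8 ← W5 → W6 ← W4 → W7
  W8 is a collider here and neither W8 nor any of its descendants is conditioned on, so the collider stays closed — the path is blocked at W8.
Path 3: W1 → W8 ← W5 → W6 → W7
  W8 is a collider here and neither W8 nor any of its descendants is conditioned on, so the collider stays closed — the path is blocked at W8.
Path 4: W1 → W8 ← W5 → W6 ← W2 → W4 → W7
  W8 is a collider here and neither W8 nor any of its descendants is conditioned on, so the collider stays closed — the path is blocked at W8.
Path 5: W1 → W8 ← W5 → W6 ← W2 → W3 → W4 → W7
  W8 is a collider here and neither W8 nor any of its descendants is conditioned on, so the collider stays closed — the path is blocked at W8.
All paths are blocked; W1 ⊥ W7 | {W2, W4} holds.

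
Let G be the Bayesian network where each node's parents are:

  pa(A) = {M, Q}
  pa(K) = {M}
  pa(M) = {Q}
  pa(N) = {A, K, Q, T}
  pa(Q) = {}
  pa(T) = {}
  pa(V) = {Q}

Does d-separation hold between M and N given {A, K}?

No

5 paths connect M and N; each must be blocked for d-separation to hold:
Path 1: M ← Q → A → N
  A is a chain here and A is conditioned on, so the path is blocked at A.
Path 2: M ← Q → N
  Q is a fork and Q is not conditioned on — no node blocks this path, so it is active.
Path 3: M → A ← Q → N
  A is a collider and A is conditioned on, which opens it; Q is a fork and Q is not conditioned on — no node blocks this path, so it is active.
Path 4: M → A → N
  A is a chain here and A is conditioned on, so the path is blocked at A.
Path 5: M → K → N
  K is a chain here and K is conditioned on, so the path is blocked at K.
At least one path is unblocked, so d-separation fails.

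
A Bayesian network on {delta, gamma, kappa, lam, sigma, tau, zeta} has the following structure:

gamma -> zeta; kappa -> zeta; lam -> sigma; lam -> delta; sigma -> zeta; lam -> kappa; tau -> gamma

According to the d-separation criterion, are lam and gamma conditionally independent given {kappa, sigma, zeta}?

Yes — lam and gamma are d-separated given {kappa, sigma, zeta}.

2 paths connect lam and gamma; each must be blocked for d-separation to hold:
Path 1: lam → kappa → zeta ← gamma
  kappa is a chain here and kappa is conditioned on, so the path is blocked at kappa.
Path 2: lam → sigma → zeta ← gamma
  sigma is a chain here and sigma is conditioned on, so the path is blocked at sigma.
Since every path is blocked, d-separation holds.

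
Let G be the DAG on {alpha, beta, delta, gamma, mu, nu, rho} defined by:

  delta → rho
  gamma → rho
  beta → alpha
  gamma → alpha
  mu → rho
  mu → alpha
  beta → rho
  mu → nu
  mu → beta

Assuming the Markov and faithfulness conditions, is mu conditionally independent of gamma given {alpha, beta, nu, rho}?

No

There are 6 undirected paths between mu and gamma; checking each against the conditioning set {alpha, beta, nu, rho}:
  1. mu → alpha ← gamma — alpha:collider[open] ⇒ active
  2. mu → alpha ← beta → rho ← gamma — alpha:collider[open]; beta:fork[blocks]; rho:collider[open] ⇒ blocked
  3. mu → rho ← gamma — rho:collider[open] ⇒ active
  4. mu → rho ← beta → alpha ← gamma — rho:collider[open]; beta:fork[blocks]; alpha:collider[open] ⇒ blocked
  5. mu → beta → alpha ← gamma — beta:chain[blocks]; alpha:collider[open] ⇒ blocked
  6. mu → beta → rho ← gamma — beta:chain[blocks]; rho:collider[open] ⇒ blocked
Since the path mu → alpha ← gamma is active, mu and gamma are not d-separated given {alpha, beta, nu, rho}.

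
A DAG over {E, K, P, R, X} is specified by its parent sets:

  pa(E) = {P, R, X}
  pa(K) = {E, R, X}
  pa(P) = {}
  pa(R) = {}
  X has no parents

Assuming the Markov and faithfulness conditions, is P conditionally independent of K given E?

3 paths connect P and K; each must be blocked for d-separation to hold:
Path 1: P → E ← R → K
  E is a collider and E is conditioned on, which opens it; R is a fork and R is not conditioned on — no node blocks this path, so it is active.
Path 2: P → E ← X → K
  E is a collider and E is conditioned on, which opens it; X is a fork and X is not conditioned on — no node blocks this path, so it is active.
Path 3: P → E → K
  E is a chain here and E is conditioned on, so the path is blocked at E.
Because an active path exists, P and K are not d-separated.

No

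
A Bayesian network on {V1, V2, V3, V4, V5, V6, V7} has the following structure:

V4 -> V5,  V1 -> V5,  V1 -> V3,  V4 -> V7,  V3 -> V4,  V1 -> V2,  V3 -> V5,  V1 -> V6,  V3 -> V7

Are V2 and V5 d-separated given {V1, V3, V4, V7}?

Enumerating the 4 paths from V2 to V5 and testing each for blocking by {V1, V3, V4, V7}:
Path 1: V2 ← V1 → V3 → V4 → V5
  V1 is a fork here and V1 is conditioned on, so the path is blocked at V1.
Path 2: V2 ← V1 → V3 → V7 ← V4 → V5
  V1 is a fork here and V1 is conditioned on, so the path is blocked at V1.
Path 3: V2 ← V1 → V3 → V5
  V1 is a fork here and V1 is conditioned on, so the path is blocked at V1.
Path 4: V2 ← V1 → V5
  V1 is a fork here and V1 is conditioned on, so the path is blocked at V1.
Since every path is blocked, d-separation holds.

Yes — V2 and V5 are d-separated given {V1, V3, V4, V7}.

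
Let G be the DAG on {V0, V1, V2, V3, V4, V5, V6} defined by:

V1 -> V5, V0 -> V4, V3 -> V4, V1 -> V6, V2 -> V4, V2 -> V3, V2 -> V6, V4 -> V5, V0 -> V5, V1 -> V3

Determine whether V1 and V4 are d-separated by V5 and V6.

No — V1 and V4 are not d-separated given {V5, V6}.

Enumerating the 6 paths from V1 to V4 and testing each for blocking by {V5, V6}:
Path 1: V1 → V3 ← V2 → V4
  V3 is a collider and its descendant V5 is conditioned on, which opens it; V2 is a fork and V2 is not conditioned on — no node blocks this path, so it is active.
Path 2: V1 → V3 → V4
  V3 is a chain and V3 is not conditioned on — no node blocks this path, so it is active.
Path 3: V1 → V6 ← V2 → V3 → V4
  V6 is a collider and V6 is conditioned on, which opens it; V2 is a fork and V2 is not conditioned on; V3 is a chain and V3 is not conditioned on — no node blocks this path, so it is active.
Path 4: V1 → V6 ← V2 → V4
  V6 is a collider and V6 is conditioned on, which opens it; V2 is a fork and V2 is not conditioned on — no node blocks this path, so it is active.
Path 5: V1 → V5 ← V0 → V4
  V5 is a collider and V5 is conditioned on, which opens it; V0 is a fork and V0 is not conditioned on — no node blocks this path, so it is active.
Path 6: V1 → V5 ← V4
  V5 is a collider and V5 is conditioned on, which opens it — no node blocks this path, so it is active.
Because an active path exists, V1 and V4 are not d-separated.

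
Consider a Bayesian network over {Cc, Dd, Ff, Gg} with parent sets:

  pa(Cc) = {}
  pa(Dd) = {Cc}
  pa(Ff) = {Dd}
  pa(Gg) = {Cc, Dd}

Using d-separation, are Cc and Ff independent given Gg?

2 paths connect Cc and Ff; each must be blocked for d-separation to hold:
Path 1: Cc → Gg ← Dd → Ff
  Gg is a collider and Gg is conditioned on, which opens it; Dd is a fork and Dd is not conditioned on — no node blocks this path, so it is active.
Path 2: Cc → Dd → Ff
  Dd is a chain and Dd is not conditioned on — no node blocks this path, so it is active.
Because an active path exists, Cc and Ff are not d-separated.

No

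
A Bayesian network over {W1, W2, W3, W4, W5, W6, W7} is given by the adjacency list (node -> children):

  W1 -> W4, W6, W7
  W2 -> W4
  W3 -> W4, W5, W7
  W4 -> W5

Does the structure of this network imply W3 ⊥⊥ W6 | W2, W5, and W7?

No — W3 and W6 are not d-separated given {W2, W5, W7}.

3 paths connect W3 and W6; each must be blocked for d-separation to hold:
Path 1: W3 → W4 ← W1 → W6
  W4 is a collider and its descendant W5 is conditioned on, which opens it; W1 is a fork and W1 is not conditioned on — no node blocks this path, so it is active.
Path 2: W3 → W7 ← W1 → W6
  W7 is a collider and W7 is conditioned on, which opens it; W1 is a fork and W1 is not conditioned on — no node blocks this path, so it is active.
Path 3: W3 → W5 ← W4 ← W1 → W6
  W5 is a collider and W5 is conditioned on, which opens it; W4 is a chain and W4 is not conditioned on; W1 is a fork and W1 is not conditioned on — no node blocks this path, so it is active.
Since the path W3 → W4 ← W1 → W6 is active, W3 and W6 are not d-separated given {W2, W5, W7}.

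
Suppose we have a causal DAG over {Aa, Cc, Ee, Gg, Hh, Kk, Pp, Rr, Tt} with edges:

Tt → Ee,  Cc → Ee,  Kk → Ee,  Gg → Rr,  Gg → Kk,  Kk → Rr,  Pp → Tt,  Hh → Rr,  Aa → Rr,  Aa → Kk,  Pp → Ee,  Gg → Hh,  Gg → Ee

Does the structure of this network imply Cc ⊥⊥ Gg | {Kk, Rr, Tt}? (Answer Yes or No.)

Yes

6 paths connect Cc and Gg; each must be blocked for d-separation to hold:
Path 1: Cc → Ee ← Kk → Rr ← Hh ← Gg
  Ee is a collider here and neither Ee nor any of its descendants is conditioned on, so the collider stays closed — the path is blocked at Ee.
Path 2: Cc → Ee ← Kk → Rr ← Gg
  Ee is a collider here and neither Ee nor any of its descendants is conditioned on, so the collider stays closed — the path is blocked at Ee.
Path 3: Cc → Ee ← Kk ← Aa → Rr ← Hh ← Gg
  Ee is a collider here and neither Ee nor any of its descendants is conditioned on, so the collider stays closed — the path is blocked at Ee.
Path 4: Cc → Ee ← Kk ← Aa → Rr ← Gg
  Ee is a collider here and neither Ee nor any of its descendants is conditioned on, so the collider stays closed — the path is blocked at Ee.
Path 5: Cc → Ee ← Kk ← Gg
  Ee is a collider here and neither Ee nor any of its descendants is conditioned on, so the collider stays closed — the path is blocked at Ee.
Path 6: Cc → Ee ← Gg
  Ee is a collider here and neither Ee nor any of its descendants is conditioned on, so the collider stays closed — the path is blocked at Ee.
All paths are blocked; Cc ⊥ Gg | {Kk, Rr, Tt} holds.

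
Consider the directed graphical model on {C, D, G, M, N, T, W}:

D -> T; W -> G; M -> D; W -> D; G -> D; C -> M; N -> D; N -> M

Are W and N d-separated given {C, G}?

Yes

There are 4 undirected paths between W and N; checking each against the conditioning set {C, G}:
  1. W → D ← M ← N — D:collider[blocks]; M:chain[open] ⇒ blocked
  2. W → D ← N — D:collider[blocks] ⇒ blocked
  3. W → G → D ← M ← N — G:chain[blocks]; D:collider[blocks]; M:chain[open] ⇒ blocked
  4. W → G → D ← N — G:chain[blocks]; D:collider[blocks] ⇒ blocked
All paths are blocked; W ⊥ N | {C, G} holds.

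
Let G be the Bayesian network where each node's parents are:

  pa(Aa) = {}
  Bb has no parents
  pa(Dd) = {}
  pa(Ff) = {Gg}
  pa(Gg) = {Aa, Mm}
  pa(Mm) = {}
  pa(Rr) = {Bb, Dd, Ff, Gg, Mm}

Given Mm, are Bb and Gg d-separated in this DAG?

Yes

There are 3 undirected paths between Bb and Gg; checking each against the conditioning set {Mm}:
Path 1: Bb → Rr ← Mm → Gg
  Rr is a collider here and neither Rr nor any of its descendants is conditioned on, so the collider stays closed — the path is blocked at Rr.
Path 2: Bb → Rr ← Gg
  Rr is a collider here and neither Rr nor any of its descendants is conditioned on, so the collider stays closed — the path is blocked at Rr.
Path 3: Bb → Rr ← Ff ← Gg
  Rr is a collider here and neither Rr nor any of its descendants is conditioned on, so the collider stays closed — the path is blocked at Rr.
Every path is blocked, so Bb and Gg are d-separated given {Mm}.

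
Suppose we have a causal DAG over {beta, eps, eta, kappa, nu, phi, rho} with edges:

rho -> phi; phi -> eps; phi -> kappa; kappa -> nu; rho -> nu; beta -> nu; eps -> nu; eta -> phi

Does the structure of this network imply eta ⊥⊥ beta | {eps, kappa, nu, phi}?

We examine all 3 paths between eta and beta:
Path 1: eta → phi → eps → nu ← beta
  phi is a chain here and phi is conditioned on, so the path is blocked at phi.
Path 2: eta → phi ← rho → nu ← beta
  phi is a collider and phi is conditioned on, which opens it; rho is a fork and rho is not conditioned on; nu is a collider and nu is conditioned on, which opens it — no node blocks this path, so it is active.
Path 3: eta → phi → kappa → nu ← beta
  phi is a chain here and phi is conditioned on, so the path is blocked at phi.
At least one path is unblocked, so d-separation fails.

No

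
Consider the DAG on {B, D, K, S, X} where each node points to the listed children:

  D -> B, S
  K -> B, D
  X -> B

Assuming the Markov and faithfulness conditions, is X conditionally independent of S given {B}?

No

2 paths connect X and S; each must be blocked for d-separation to hold:
Path 1: X → B ← D → S
  B is a collider and B is conditioned on, which opens it; D is a fork and D is not conditioned on — no node blocks this path, so it is active.
Path 2: X → B ← K → D → S
  B is a collider and B is conditioned on, which opens it; K is a fork and K is not conditioned on; D is a chain and D is not conditioned on — no node blocks this path, so it is active.
At least one path is unblocked, so d-separation fails.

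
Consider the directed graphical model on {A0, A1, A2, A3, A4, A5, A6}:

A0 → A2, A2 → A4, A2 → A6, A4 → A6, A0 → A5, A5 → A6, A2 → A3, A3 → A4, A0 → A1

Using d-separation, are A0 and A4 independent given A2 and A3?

Yes

6 paths connect A0 and A4; each must be blocked for d-separation to hold:
Path 1: A0 → A5 → A6 ← A4
  A6 is a collider here and neither A6 nor any of its descendants is conditioned on, so the collider stays closed — the path is blocked at A6.
Path 2: A0 → A5 → A6 ← A2 → A3 → A4
  A6 is a collider here and neither A6 nor any of its descendants is conditioned on, so the collider stays closed — the path is blocked at A6.
Path 3: A0 → A5 → A6 ← A2 → A4
  A6 is a collider here and neither A6 nor any of its descendants is conditioned on, so the collider stays closed — the path is blocked at A6.
Path 4: A0 → A2 → A3 → A4
  A2 is a chain here and A2 is conditioned on, so the path is blocked at A2.
Path 5: A0 → A2 → A6 ← A4
  A2 is a chain here and A2 is conditioned on, so the path is blocked at A2.
Path 6: A0 → A2 → A4
  A2 is a chain here and A2 is conditioned on, so the path is blocked at A2.
Since every path is blocked, d-separation holds.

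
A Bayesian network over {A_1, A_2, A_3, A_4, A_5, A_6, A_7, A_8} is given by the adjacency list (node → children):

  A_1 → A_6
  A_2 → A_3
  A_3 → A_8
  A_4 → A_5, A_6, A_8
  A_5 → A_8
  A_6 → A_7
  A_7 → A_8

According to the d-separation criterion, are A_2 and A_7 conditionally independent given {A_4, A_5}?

There are 3 undirected paths between A_2 and A_7; checking each against the conditioning set {A_4, A_5}:
  1. A_2 → A_3 → A_8 ← A_7 — A_3:chain[open]; A_8:collider[blocks] ⇒ blocked
  2. A_2 → A_3 → A_8 ← A_4 → A_6 → A_7 — A_3:chain[open]; A_8:collider[blocks]; A_4:fork[blocks]; A_6:chain[open] ⇒ blocked
  3. A_2 → A_3 → A_8 ← A_5 ← A_4 → A_6 → A_7 — A_3:chain[open]; A_8:collider[blocks]; A_5:chain[blocks]; A_4:fork[blocks]; A_6:chain[open] ⇒ blocked
Since every path is blocked, d-separation holds.

Yes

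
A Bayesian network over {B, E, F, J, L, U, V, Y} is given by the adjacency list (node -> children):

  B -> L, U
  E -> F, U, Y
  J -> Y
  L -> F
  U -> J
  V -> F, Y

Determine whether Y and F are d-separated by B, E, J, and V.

Yes

Enumerating the 5 paths from Y to F and testing each for blocking by {B, E, J, V}:
Path 1: Y ← V → F
  V is a fork here and V is conditioned on, so the path is blocked at V.
Path 2: Y ← E → U ← B → L → F
  E is a fork here and E is conditioned on, so the path is blocked at E.
Path 3: Y ← E → F
  E is a fork here and E is conditioned on, so the path is blocked at E.
Path 4: Y ← J ← U ← B → L → F
  J is a chain here and J is conditioned on, so the path is blocked at J.
Path 5: Y ← J ← U ← E → F
  J is a chain here and J is conditioned on, so the path is blocked at J.
All paths are blocked; Y ⊥ F | {B, E, J, V} holds.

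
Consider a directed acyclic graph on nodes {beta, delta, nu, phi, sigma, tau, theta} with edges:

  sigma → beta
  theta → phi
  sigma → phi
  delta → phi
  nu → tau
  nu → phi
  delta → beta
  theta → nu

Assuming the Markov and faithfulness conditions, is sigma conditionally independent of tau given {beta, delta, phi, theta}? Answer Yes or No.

There are 4 undirected paths between sigma and tau; checking each against the conditioning set {beta, delta, phi, theta}:
Path 1: sigma → beta ← delta → phi ← theta → nu → tau
  delta is a fork here and delta is conditioned on, so the path is blocked at delta.
Path 2: sigma → beta ← delta → phi ← nu → tau
  delta is a fork here and delta is conditioned on, so the path is blocked at delta.
Path 3: sigma → phi ← theta → nu → tau
  theta is a fork here and theta is conditioned on, so the path is blocked at theta.
Path 4: sigma → phi ← nu → tau
  phi is a collider and phi is conditioned on, which opens it; nu is a fork and nu is not conditioned on — no node blocks this path, so it is active.
At least one path is unblocked, so d-separation fails.

No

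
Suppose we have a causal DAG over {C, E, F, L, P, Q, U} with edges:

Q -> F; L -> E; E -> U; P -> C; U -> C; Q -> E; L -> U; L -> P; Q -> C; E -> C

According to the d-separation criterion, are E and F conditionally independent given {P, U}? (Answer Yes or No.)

No

We examine all 6 paths between E and F:
Path 1: E ← L → P → C ← Q → F
  P is a chain here and P is conditioned on, so the path is blocked at P.
Path 2: E ← L → U → C ← Q → F
  U is a chain here and U is conditioned on, so the path is blocked at U.
Path 3: E ← Q → F
  Q is a fork and Q is not conditioned on — no node blocks this path, so it is active.
Path 4: E → C ← Q → F
  C is a collider here and neither C nor any of its descendants is conditioned on, so the collider stays closed — the path is blocked at C.
Path 5: E → U ← L → P → C ← Q → F
  P is a chain here and P is conditioned on, so the path is blocked at P.
Path 6: E → U → C ← Q → F
  U is a chain here and U is conditioned on, so the path is blocked at U.
Since the path E ← Q → F is active, E and F are not d-separated given {P, U}.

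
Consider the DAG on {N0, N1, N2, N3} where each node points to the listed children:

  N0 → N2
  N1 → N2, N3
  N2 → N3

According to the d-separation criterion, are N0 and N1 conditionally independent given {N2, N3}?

No — N0 and N1 are not d-separated given {N2, N3}.

2 paths connect N0 and N1; each must be blocked for d-separation to hold:
Path 1: N0 → N2 ← N1
  N2 is a collider and N2 is conditioned on, which opens it — no node blocks this path, so it is active.
Path 2: N0 → N2 → N3 ← N1
  N2 is a chain here and N2 is conditioned on, so the path is blocked at N2.
Because an active path exists, N0 and N1 are not d-separated.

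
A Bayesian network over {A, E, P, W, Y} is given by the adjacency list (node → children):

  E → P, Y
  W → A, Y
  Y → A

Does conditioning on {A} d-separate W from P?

No

We examine all 2 paths between W and P:
  1. W → Y ← E → P — Y:collider[open]; E:fork[open] ⇒ active
  2. W → A ← Y ← E → P — A:collider[open]; Y:chain[open]; E:fork[open] ⇒ active
Since the path W → Y ← E → P is active, W and P are not d-separated given {A}.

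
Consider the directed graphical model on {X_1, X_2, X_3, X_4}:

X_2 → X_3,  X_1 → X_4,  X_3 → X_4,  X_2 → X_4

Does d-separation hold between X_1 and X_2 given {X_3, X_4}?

No

We examine all 2 paths between X_1 and X_2:
  1. X_1 → X_4 ← X_3 ← X_2 — X_4:collider[open]; X_3:chain[blocks] ⇒ blocked
  2. X_1 → X_4 ← X_2 — X_4:collider[open] ⇒ active
At least one path is unblocked, so d-separation fails.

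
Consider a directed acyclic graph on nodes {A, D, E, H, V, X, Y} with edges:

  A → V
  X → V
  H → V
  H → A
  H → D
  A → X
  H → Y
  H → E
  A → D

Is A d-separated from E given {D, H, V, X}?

Yes

4 paths connect A and E; each must be blocked for d-separation to hold:
Path 1: A → X → V ← H → E
  X is a chain here and X is conditioned on, so the path is blocked at X.
Path 2: A ← H → E
  H is a fork here and H is conditioned on, so the path is blocked at H.
Path 3: A → V ← H → E
  H is a fork here and H is conditioned on, so the path is blocked at H.
Path 4: A → D ← H → E
  H is a fork here and H is conditioned on, so the path is blocked at H.
Every path is blocked, so A and E are d-separated given {D, H, V, X}.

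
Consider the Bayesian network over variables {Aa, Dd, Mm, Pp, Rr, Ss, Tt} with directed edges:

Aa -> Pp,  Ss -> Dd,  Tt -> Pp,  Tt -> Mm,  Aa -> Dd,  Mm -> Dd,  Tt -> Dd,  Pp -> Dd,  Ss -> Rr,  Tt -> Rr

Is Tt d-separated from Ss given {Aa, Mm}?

Yes — Tt and Ss are d-separated given {Aa, Mm}.

Enumerating the 5 paths from Tt to Ss and testing each for blocking by {Aa, Mm}:
Path 1: Tt → Pp → Dd ← Ss
  Dd is a collider here and neither Dd nor any of its descendants is conditioned on, so the collider stays closed — the path is blocked at Dd.
Path 2: Tt → Pp ← Aa → Dd ← Ss
  Pp is a collider here and neither Pp nor any of its descendants is conditioned on, so the collider stays closed — the path is blocked at Pp.
Path 3: Tt → Dd ← Ss
  Dd is a collider here and neither Dd nor any of its descendants is conditioned on, so the collider stays closed — the path is blocked at Dd.
Path 4: Tt → Mm → Dd ← Ss
  Mm is a chain here and Mm is conditioned on, so the path is blocked at Mm.
Path 5: Tt → Rr ← Ss
  Rr is a collider here and neither Rr nor any of its descendants is conditioned on, so the collider stays closed — the path is blocked at Rr.
All paths are blocked; Tt ⊥ Ss | {Aa, Mm} holds.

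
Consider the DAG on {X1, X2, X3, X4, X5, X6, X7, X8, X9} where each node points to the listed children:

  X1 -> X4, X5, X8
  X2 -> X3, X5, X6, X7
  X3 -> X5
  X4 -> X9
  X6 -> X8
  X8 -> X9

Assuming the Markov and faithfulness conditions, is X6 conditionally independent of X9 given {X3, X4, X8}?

We examine all 6 paths between X6 and X9:
Path 1: X6 ← X2 → X5 ← X1 → X8 → X9
  X5 is a collider here and neither X5 nor any of its descendants is conditioned on, so the collider stays closed — the path is blocked at X5.
Path 2: X6 ← X2 → X5 ← X1 → X4 → X9
  X5 is a collider here and neither X5 nor any of its descendants is conditioned on, so the collider stays closed — the path is blocked at X5.
Path 3: X6 ← X2 → X3 → X5 ← X1 → X8 → X9
  X3 is a chain here and X3 is conditioned on, so the path is blocked at X3.
Path 4: X6 ← X2 → X3 → X5 ← X1 → X4 → X9
  X3 is a chain here and X3 is conditioned on, so the path is blocked at X3.
Path 5: X6 → X8 → X9
  X8 is a chain here and X8 is conditioned on, so the path is blocked at X8.
Path 6: X6 → X8 ← X1 → X4 → X9
  X4 is a chain here and X4 is conditioned on, so the path is blocked at X4.
All paths are blocked; X6 ⊥ X9 | {X3, X4, X8} holds.

Yes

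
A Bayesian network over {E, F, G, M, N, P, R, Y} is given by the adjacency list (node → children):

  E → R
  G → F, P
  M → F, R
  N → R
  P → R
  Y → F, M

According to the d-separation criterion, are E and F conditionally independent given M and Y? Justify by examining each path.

There are 3 undirected paths between E and F; checking each against the conditioning set {M, Y}:
Path 1: E → R ← P ← G → F
  R is a collider here and neither R nor any of its descendants is conditioned on, so the collider stays closed — the path is blocked at R.
Path 2: E → R ← M ← Y → F
  R is a collider here and neither R nor any of its descendants is conditioned on, so the collider stays closed — the path is blocked at R.
Path 3: E → R ← M → F
  R is a collider here and neither R nor any of its descendants is conditioned on, so the collider stays closed — the path is blocked at R.
Every path is blocked, so E and F are d-separated given {M, Y}.

Yes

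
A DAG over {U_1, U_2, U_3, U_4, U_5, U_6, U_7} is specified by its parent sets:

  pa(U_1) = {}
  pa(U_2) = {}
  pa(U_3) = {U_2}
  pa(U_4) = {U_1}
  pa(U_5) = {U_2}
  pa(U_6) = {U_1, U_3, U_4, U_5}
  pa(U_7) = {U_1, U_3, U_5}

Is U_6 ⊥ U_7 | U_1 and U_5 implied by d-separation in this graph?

Enumerating the 6 paths from U_6 to U_7 and testing each for blocking by {U_1, U_5}:
Path 1: U_6 ← U_1 → U_7
  U_1 is a fork here and U_1 is conditioned on, so the path is blocked at U_1.
Path 2: U_6 ← U_3 → U_7
  U_3 is a fork and U_3 is not conditioned on — no node blocks this path, so it is active.
Path 3: U_6 ← U_3 ← U_2 → U_5 → U_7
  U_5 is a chain here and U_5 is conditioned on, so the path is blocked at U_5.
Path 4: U_6 ← U_5 → U_7
  U_5 is a fork here and U_5 is conditioned on, so the path is blocked at U_5.
Path 5: U_6 ← U_5 ← U_2 → U_3 → U_7
  U_5 is a chain here and U_5 is conditioned on, so the path is blocked at U_5.
Path 6: U_6 ← U_4 ← U_1 → U_7
  U_1 is a fork here and U_1 is conditioned on, so the path is blocked at U_1.
Because an active path exists, U_6 and U_7 are not d-separated.

No — U_6 and U_7 are not d-separated given {U_1, U_5}.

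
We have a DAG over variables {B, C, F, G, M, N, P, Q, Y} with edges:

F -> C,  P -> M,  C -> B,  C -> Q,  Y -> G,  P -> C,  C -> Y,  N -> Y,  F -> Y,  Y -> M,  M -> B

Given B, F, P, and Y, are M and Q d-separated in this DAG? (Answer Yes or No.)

4 paths connect M and Q; each must be blocked for d-separation to hold:
Path 1: M ← Y ← F → C → Q
  Y is a chain here and Y is conditioned on, so the path is blocked at Y.
Path 2: M ← Y ← C → Q
  Y is a chain here and Y is conditioned on, so the path is blocked at Y.
Path 3: M ← P → C → Q
  P is a fork here and P is conditioned on, so the path is blocked at P.
Path 4: M → B ← C → Q
  B is a collider and B is conditioned on, which opens it; C is a fork and C is not conditioned on — no node blocks this path, so it is active.
At least one path is unblocked, so d-separation fails.

No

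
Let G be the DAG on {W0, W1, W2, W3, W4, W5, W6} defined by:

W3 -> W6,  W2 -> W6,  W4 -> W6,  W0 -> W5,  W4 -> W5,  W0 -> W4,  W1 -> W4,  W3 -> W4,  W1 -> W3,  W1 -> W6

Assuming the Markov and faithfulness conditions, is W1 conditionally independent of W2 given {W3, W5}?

Yes

We examine all 5 paths between W1 and W2:
Path 1: W1 → W6 ← W2
  W6 is a collider here and neither W6 nor any of its descendants is conditioned on, so the collider stays closed — the path is blocked at W6.
Path 2: W1 → W4 → W6 ← W2
  W6 is a collider here and neither W6 nor any of its descendants is conditioned on, so the collider stays closed — the path is blocked at W6.
Path 3: W1 → W4 ← W3 → W6 ← W2
  W3 is a fork here and W3 is conditioned on, so the path is blocked at W3.
Path 4: W1 → W3 → W6 ← W2
  W3 is a chain here and W3 is conditioned on, so the path is blocked at W3.
Path 5: W1 → W3 → W4 → W6 ← W2
  W3 is a chain here and W3 is conditioned on, so the path is blocked at W3.
All paths are blocked; W1 ⊥ W2 | {W3, W5} holds.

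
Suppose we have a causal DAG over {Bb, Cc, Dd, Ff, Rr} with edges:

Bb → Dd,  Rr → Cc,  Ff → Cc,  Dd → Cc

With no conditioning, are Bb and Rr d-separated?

There is one path between Bb and Rr:
  1. Bb → Dd → Cc ← Rr — Dd:chain[open]; Cc:collider[blocks] ⇒ blocked
Every path is blocked, so Bb and Rr are d-separated given ∅.

Yes — Bb and Rr are d-separated given ∅.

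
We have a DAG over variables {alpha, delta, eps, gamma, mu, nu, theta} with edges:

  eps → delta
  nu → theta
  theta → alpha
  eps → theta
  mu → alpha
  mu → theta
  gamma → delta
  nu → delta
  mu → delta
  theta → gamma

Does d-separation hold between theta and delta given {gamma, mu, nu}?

No — theta and delta are not d-separated given {gamma, mu, nu}.

5 paths connect theta and delta; each must be blocked for d-separation to hold:
Path 1: theta ← mu → delta
  mu is a fork here and mu is conditioned on, so the path is blocked at mu.
Path 2: theta ← nu → delta
  nu is a fork here and nu is conditioned on, so the path is blocked at nu.
Path 3: theta ← eps → delta
  eps is a fork and eps is not conditioned on — no node blocks this path, so it is active.
Path 4: theta → alpha ← mu → delta
  alpha is a collider here and neither alpha nor any of its descendants is conditioned on, so the collider stays closed — the path is blocked at alpha.
Path 5: theta → gamma → delta
  gamma is a chain here and gamma is conditioned on, so the path is blocked at gamma.
At least one path is unblocked, so d-separation fails.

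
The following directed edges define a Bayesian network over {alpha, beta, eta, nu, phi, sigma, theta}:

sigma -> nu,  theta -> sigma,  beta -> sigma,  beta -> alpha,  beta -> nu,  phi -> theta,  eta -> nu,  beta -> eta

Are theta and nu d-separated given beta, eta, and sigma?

Yes — theta and nu are d-separated given {beta, eta, sigma}.

3 paths connect theta and nu; each must be blocked for d-separation to hold:
Path 1: theta → sigma ← beta → eta → nu
  beta is a fork here and beta is conditioned on, so the path is blocked at beta.
Path 2: theta → sigma ← beta → nu
  beta is a fork here and beta is conditioned on, so the path is blocked at beta.
Path 3: theta → sigma → nu
  sigma is a chain here and sigma is conditioned on, so the path is blocked at sigma.
Since every path is blocked, d-separation holds.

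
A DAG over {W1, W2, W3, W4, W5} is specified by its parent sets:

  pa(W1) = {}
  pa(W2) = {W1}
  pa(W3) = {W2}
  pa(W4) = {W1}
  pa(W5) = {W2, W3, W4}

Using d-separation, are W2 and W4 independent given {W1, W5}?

Enumerating the 3 paths from W2 to W4 and testing each for blocking by {W1, W5}:
Path 1: W2 ← W1 → W4
  W1 is a fork here and W1 is conditioned on, so the path is blocked at W1.
Path 2: W2 → W5 ← W4
  W5 is a collider and W5 is conditioned on, which opens it — no node blocks this path, so it is active.
Path 3: W2 → W3 → W5 ← W4
  W3 is a chain and W3 is not conditioned on; W5 is a collider and W5 is conditioned on, which opens it — no node blocks this path, so it is active.
Since the path W2 → W5 ← W4 is active, W2 and W4 are not d-separated given {W1, W5}.

No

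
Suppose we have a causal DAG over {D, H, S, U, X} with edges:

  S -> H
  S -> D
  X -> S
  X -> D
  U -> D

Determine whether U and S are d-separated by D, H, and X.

No

2 paths connect U and S; each must be blocked for d-separation to hold:
Path 1: U → D ← S
  D is a collider and D is conditioned on, which opens it — no node blocks this path, so it is active.
Path 2: U → D ← X → S
  X is a fork here and X is conditioned on, so the path is blocked at X.
Because an active path exists, U and S are not d-separated.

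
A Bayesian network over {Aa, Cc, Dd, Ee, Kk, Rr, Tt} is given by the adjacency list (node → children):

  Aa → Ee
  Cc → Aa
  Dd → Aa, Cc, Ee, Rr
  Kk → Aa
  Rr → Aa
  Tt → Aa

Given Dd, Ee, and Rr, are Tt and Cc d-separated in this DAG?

We examine all 4 paths between Tt and Cc:
Path 1: Tt → Aa ← Cc
  Aa is a collider and its descendant Ee is conditioned on, which opens it — no node blocks this path, so it is active.
Path 2: Tt → Aa → Ee ← Dd → Cc
  Dd is a fork here and Dd is conditioned on, so the path is blocked at Dd.
Path 3: Tt → Aa ← Rr ← Dd → Cc
  Rr is a chain here and Rr is conditioned on, so the path is blocked at Rr.
Path 4: Tt → Aa ← Dd → Cc
  Dd is a fork here and Dd is conditioned on, so the path is blocked at Dd.
Because an active path exists, Tt and Cc are not d-separated.

No — Tt and Cc are not d-separated given {Dd, Ee, Rr}.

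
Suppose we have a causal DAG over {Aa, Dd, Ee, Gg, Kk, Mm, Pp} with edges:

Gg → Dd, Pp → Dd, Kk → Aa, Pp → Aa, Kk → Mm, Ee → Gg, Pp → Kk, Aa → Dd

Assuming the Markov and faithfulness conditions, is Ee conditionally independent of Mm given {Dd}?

We examine all 4 paths between Ee and Mm:
  1. Ee → Gg → Dd ← Aa ← Pp → Kk → Mm — Gg:chain[open]; Dd:collider[open]; Aa:chain[open]; Pp:fork[open]; Kk:chain[open] ⇒ active
  2. Ee → Gg → Dd ← Aa ← Kk → Mm — Gg:chain[open]; Dd:collider[open]; Aa:chain[open]; Kk:fork[open] ⇒ active
  3. Ee → Gg → Dd ← Pp → Aa ← Kk → Mm — Gg:chain[open]; Dd:collider[open]; Pp:fork[open]; Aa:collider[open]; Kk:fork[open] ⇒ active
  4. Ee → Gg → Dd ← Pp → Kk → Mm — Gg:chain[open]; Dd:collider[open]; Pp:fork[open]; Kk:chain[open] ⇒ active
Because an active path exists, Ee and Mm are not d-separated.

No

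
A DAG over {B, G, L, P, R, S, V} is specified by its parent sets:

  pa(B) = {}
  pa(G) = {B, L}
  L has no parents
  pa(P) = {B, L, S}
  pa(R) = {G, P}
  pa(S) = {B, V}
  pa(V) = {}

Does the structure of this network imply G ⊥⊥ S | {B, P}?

There are 6 undirected paths between G and S; checking each against the conditioning set {B, P}:
Path 1: G ← B → P ← S
  B is a fork here and B is conditioned on, so the path is blocked at B.
Path 2: G ← B → S
  B is a fork here and B is conditioned on, so the path is blocked at B.
Path 3: G ← L → P ← B → S
  B is a fork here and B is conditioned on, so the path is blocked at B.
Path 4: G ← L → P ← S
  L is a fork and L is not conditioned on; P is a collider and P is conditioned on, which opens it — no node blocks this path, so it is active.
Path 5: G → R ← P ← B → S
  R is a collider here and neither R nor any of its descendants is conditioned on, so the collider stays closed — the path is blocked at R.
Path 6: G → R ← P ← S
  R is a collider here and neither R nor any of its descendants is conditioned on, so the collider stays closed — the path is blocked at R.
Because an active path exists, G and S are not d-separated.

No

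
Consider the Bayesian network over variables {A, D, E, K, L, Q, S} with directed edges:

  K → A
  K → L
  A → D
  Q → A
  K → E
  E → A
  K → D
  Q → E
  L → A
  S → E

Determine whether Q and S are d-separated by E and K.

We examine all 5 paths between Q and S:
Path 1: Q → E ← S
  E is a collider and E is conditioned on, which opens it — no node blocks this path, so it is active.
Path 2: Q → A ← K → E ← S
  A is a collider here and neither A nor any of its descendants is conditioned on, so the collider stays closed — the path is blocked at A.
Path 3: Q → A → D ← K → E ← S
  D is a collider here and neither D nor any of its descendants is conditioned on, so the collider stays closed — the path is blocked at D.
Path 4: Q → A ← E ← S
  A is a collider here and neither A nor any of its descendants is conditioned on, so the collider stays closed — the path is blocked at A.
Path 5: Q → A ← L ← K → E ← S
  A is a collider here and neither A nor any of its descendants is conditioned on, so the collider stays closed — the path is blocked at A.
Since the path Q → E ← S is active, Q and S are not d-separated given {E, K}.

No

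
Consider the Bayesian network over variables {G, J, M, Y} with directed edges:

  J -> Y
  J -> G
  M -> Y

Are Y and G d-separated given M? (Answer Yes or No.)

No — Y and G are not d-separated given {M}.

There is one path between Y and G:
Path 1: Y ← J → G
  J is a fork and J is not conditioned on — no node blocks this path, so it is active.
Since the path Y ← J → G is active, Y and G are not d-separated given {M}.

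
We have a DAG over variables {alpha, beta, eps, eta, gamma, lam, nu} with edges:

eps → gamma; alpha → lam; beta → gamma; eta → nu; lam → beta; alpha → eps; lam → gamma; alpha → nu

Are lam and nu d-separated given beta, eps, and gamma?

No — lam and nu are not d-separated given {beta, eps, gamma}.

Enumerating the 3 paths from lam to nu and testing each for blocking by {beta, eps, gamma}:
Path 1: lam → gamma ← eps ← alpha → nu
  eps is a chain here and eps is conditioned on, so the path is blocked at eps.
Path 2: lam → beta → gamma ← eps ← alpha → nu
  beta is a chain here and beta is conditioned on, so the path is blocked at beta.
Path 3: lam ← alpha → nu
  alpha is a fork and alpha is not conditioned on — no node blocks this path, so it is active.
At least one path is unblocked, so d-separation fails.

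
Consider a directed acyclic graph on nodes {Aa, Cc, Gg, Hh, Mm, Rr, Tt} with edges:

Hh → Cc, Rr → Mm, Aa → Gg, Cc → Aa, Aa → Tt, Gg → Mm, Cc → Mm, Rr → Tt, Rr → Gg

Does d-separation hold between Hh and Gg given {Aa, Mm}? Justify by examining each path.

No

6 paths connect Hh and Gg; each must be blocked for d-separation to hold:
Path 1: Hh → Cc → Aa → Gg
  Aa is a chain here and Aa is conditioned on, so the path is blocked at Aa.
Path 2: Hh → Cc → Aa → Tt ← Rr → Gg
  Aa is a chain here and Aa is conditioned on, so the path is blocked at Aa.
Path 3: Hh → Cc → Aa → Tt ← Rr → Mm ← Gg
  Aa is a chain here and Aa is conditioned on, so the path is blocked at Aa.
Path 4: Hh → Cc → Mm ← Rr → Gg
  Cc is a chain and Cc is not conditioned on; Mm is a collider and Mm is conditioned on, which opens it; Rr is a fork and Rr is not conditioned on — no node blocks this path, so it is active.
Path 5: Hh → Cc → Mm ← Rr → Tt ← Aa → Gg
  Tt is a collider here and neither Tt nor any of its descendants is conditioned on, so the collider stays closed — the path is blocked at Tt.
Path 6: Hh → Cc → Mm ← Gg
  Cc is a chain and Cc is not conditioned on; Mm is a collider and Mm is conditioned on, which opens it — no node blocks this path, so it is active.
At least one path is unblocked, so d-separation fails.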